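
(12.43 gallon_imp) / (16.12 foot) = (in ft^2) 0.1238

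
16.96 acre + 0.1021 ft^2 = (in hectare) 6.863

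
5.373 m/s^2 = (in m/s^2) 5.373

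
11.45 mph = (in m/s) 5.119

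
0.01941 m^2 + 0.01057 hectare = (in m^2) 105.7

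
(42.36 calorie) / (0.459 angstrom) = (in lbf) 8.681e+11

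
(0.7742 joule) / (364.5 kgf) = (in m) 0.0002166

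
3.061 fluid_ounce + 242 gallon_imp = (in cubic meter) 1.1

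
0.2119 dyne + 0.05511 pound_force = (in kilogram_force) 0.025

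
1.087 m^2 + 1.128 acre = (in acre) 1.128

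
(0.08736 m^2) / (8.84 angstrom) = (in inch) 3.891e+09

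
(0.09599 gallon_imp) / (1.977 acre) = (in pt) 0.0001546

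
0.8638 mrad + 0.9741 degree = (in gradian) 1.137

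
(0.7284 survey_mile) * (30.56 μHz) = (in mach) 0.0001052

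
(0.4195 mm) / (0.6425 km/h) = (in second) 0.002351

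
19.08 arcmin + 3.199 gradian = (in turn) 0.008881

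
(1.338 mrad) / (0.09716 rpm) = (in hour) 3.653e-05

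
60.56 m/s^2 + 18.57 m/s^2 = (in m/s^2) 79.13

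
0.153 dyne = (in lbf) 3.44e-07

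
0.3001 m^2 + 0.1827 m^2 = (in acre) 0.0001193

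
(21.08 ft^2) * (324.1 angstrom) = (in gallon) 1.677e-05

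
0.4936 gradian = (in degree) 0.4442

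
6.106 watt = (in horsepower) 0.008188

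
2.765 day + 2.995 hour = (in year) 0.007917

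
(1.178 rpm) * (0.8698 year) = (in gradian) 2.154e+08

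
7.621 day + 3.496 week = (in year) 0.08793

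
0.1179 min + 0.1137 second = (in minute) 0.1198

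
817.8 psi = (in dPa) 5.639e+07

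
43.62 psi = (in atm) 2.968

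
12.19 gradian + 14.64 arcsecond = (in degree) 10.98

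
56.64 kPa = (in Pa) 5.664e+04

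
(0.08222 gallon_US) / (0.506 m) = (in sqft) 0.006621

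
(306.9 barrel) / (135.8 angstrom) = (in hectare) 3.593e+05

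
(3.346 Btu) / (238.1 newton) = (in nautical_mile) 0.008006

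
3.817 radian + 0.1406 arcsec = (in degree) 218.7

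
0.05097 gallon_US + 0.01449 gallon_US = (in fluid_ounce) 8.379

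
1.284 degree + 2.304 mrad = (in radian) 0.02471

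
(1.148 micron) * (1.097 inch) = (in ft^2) 3.443e-07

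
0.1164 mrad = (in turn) 1.853e-05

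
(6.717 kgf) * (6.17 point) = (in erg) 1.434e+06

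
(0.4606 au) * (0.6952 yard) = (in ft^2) 4.715e+11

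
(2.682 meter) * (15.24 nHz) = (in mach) 1.2e-10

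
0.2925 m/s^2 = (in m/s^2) 0.2925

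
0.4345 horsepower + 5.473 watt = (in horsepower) 0.4418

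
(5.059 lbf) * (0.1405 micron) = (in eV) 1.973e+13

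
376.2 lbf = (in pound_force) 376.2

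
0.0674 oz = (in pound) 0.004213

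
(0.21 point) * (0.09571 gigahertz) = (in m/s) 7091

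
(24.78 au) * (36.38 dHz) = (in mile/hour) 3.017e+13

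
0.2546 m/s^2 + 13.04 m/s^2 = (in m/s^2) 13.29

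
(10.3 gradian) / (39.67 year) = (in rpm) 1.235e-09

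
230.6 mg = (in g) 0.2306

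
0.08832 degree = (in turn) 0.0002453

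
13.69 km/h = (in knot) 7.392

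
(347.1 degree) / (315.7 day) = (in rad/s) 2.221e-07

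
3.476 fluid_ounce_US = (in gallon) 0.02716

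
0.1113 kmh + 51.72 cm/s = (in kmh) 1.973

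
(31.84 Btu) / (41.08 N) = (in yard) 894.3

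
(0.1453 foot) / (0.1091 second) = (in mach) 0.001192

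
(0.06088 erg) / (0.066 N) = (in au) 6.166e-19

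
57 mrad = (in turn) 0.009072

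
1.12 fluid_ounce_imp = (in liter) 0.03182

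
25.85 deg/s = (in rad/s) 0.4512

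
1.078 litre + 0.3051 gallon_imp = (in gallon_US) 0.6512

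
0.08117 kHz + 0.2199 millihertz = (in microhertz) 8.117e+07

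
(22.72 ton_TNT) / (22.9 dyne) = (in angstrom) 4.151e+24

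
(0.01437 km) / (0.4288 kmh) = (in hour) 0.03351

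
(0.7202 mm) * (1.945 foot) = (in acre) 1.055e-07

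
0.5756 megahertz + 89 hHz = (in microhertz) 5.845e+11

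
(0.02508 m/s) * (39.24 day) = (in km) 85.03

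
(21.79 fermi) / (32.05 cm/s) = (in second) 6.799e-14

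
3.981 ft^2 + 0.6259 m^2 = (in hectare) 9.957e-05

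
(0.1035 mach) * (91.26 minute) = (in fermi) 1.93e+20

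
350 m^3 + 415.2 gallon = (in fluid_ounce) 1.189e+07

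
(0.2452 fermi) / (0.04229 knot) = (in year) 3.574e-22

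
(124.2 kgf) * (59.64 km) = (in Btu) 6.885e+04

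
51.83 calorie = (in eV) 1.354e+21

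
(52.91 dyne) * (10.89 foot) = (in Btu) 1.665e-06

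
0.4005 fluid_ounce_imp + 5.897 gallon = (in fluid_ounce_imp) 786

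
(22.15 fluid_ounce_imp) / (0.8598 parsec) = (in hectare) 2.372e-24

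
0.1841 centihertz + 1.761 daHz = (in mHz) 1.761e+04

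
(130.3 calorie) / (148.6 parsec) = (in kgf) 1.212e-17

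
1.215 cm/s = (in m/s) 0.01215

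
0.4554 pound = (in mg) 2.066e+05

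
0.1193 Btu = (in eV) 7.856e+20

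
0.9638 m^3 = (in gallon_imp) 212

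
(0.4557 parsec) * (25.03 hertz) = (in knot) 6.842e+17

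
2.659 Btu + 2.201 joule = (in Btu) 2.661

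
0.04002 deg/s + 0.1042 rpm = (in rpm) 0.1109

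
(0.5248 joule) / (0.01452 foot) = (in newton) 118.6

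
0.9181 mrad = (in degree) 0.0526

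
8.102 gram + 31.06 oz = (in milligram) 8.886e+05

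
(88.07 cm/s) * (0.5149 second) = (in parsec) 1.47e-17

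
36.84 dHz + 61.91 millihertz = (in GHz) 3.746e-09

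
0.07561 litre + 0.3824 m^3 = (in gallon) 101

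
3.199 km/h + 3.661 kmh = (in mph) 4.263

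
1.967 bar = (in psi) 28.53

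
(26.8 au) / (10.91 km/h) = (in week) 2.187e+06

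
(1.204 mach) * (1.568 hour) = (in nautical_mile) 1250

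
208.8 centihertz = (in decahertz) 0.2088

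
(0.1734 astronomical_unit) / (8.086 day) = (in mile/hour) 8.306e+04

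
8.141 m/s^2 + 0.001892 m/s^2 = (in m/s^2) 8.143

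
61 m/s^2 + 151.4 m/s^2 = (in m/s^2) 212.4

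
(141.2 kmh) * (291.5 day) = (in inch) 3.889e+10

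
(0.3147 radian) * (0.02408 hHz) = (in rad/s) 0.7578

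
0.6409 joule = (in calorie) 0.1532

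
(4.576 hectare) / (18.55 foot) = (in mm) 8.093e+06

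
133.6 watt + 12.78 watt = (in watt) 146.4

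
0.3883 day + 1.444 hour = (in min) 645.8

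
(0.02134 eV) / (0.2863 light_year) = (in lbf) 2.838e-37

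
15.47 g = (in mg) 1.547e+04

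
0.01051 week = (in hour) 1.766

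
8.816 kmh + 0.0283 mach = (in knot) 23.49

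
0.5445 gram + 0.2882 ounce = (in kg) 0.008715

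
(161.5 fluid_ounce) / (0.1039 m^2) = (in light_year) 4.859e-18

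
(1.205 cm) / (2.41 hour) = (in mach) 4.079e-09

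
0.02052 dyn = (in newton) 2.052e-07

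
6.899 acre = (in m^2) 2.792e+04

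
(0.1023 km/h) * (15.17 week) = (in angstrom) 2.607e+15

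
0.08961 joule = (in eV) 5.593e+17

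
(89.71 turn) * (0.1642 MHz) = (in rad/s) 9.255e+07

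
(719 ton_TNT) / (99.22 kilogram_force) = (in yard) 3.381e+09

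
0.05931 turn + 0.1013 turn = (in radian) 1.009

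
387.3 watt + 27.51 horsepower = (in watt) 2.09e+04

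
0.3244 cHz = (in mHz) 3.244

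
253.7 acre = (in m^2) 1.027e+06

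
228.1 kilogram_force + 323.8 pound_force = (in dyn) 3.677e+08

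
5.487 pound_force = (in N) 24.41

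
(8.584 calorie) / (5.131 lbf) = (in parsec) 5.1e-17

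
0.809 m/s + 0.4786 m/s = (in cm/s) 128.8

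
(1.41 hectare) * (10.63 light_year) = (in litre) 1.418e+24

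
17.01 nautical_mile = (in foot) 1.034e+05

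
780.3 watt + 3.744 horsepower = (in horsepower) 4.79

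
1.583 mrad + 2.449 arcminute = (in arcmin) 7.891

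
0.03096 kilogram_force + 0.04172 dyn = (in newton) 0.3036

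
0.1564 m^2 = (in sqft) 1.683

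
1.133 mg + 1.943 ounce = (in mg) 5.508e+04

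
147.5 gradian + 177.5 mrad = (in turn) 0.397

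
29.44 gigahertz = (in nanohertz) 2.944e+19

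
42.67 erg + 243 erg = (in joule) 2.857e-05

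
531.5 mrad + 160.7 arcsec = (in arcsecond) 1.098e+05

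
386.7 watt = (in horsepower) 0.5186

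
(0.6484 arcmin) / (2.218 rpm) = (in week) 1.343e-09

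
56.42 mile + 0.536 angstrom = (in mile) 56.42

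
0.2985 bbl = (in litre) 47.46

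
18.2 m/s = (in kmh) 65.52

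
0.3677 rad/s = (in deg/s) 21.07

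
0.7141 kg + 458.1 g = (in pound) 2.584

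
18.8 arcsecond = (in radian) 9.114e-05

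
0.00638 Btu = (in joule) 6.731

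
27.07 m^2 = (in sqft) 291.4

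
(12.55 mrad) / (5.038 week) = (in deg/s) 2.36e-07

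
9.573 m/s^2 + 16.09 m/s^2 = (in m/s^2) 25.66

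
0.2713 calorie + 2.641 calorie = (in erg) 1.219e+08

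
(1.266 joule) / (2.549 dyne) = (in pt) 1.408e+08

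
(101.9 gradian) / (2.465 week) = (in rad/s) 1.074e-06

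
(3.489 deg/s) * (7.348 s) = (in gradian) 28.49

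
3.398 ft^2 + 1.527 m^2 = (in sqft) 19.83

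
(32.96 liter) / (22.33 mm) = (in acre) 0.0003647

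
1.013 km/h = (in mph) 0.6294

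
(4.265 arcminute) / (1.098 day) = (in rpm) 1.249e-07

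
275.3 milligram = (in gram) 0.2753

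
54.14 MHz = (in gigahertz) 0.05414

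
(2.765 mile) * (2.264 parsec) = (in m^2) 3.109e+20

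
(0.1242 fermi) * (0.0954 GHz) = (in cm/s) 1.185e-06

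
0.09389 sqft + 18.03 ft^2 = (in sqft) 18.12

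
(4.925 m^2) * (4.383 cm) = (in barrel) 1.358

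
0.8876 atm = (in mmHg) 674.6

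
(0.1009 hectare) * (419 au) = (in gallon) 1.671e+19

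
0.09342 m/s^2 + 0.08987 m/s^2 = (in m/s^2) 0.1833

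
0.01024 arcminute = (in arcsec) 0.6144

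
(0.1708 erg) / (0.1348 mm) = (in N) 0.0001267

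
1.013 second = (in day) 1.172e-05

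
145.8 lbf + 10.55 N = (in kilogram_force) 67.21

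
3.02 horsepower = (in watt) 2252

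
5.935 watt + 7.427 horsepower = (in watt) 5544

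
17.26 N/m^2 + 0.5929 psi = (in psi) 0.5954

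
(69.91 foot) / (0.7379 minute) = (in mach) 0.001413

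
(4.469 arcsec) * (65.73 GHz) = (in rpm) 1.36e+07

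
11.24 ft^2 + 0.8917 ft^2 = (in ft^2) 12.13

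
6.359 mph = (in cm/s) 284.3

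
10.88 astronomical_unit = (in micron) 1.628e+18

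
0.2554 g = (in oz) 0.009009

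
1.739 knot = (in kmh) 3.221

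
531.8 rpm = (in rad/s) 55.69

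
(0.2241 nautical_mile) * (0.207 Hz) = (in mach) 0.2523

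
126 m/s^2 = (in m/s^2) 126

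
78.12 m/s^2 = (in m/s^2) 78.12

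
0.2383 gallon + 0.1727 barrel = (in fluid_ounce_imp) 998.1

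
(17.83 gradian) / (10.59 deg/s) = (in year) 4.805e-08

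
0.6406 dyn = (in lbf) 1.44e-06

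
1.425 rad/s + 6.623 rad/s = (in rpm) 76.85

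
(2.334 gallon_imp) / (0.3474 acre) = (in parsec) 2.446e-22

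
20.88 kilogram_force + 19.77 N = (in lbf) 50.48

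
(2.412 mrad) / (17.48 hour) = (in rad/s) 3.833e-08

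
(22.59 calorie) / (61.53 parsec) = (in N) 4.978e-17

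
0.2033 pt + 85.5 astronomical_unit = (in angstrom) 1.279e+23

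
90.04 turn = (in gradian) 3.602e+04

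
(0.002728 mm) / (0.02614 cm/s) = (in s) 0.01044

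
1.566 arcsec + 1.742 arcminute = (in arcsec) 106.1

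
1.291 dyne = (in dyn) 1.291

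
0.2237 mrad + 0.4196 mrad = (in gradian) 0.04095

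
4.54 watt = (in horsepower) 0.006088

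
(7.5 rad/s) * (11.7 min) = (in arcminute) 1.81e+07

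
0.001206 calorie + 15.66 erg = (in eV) 3.15e+16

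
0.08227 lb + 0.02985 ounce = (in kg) 0.03816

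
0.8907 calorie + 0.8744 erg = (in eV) 2.326e+19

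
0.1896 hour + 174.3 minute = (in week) 0.01842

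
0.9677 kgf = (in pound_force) 2.133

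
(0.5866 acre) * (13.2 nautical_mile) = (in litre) 5.803e+10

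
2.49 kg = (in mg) 2.49e+06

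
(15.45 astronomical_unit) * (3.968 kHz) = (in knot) 1.783e+16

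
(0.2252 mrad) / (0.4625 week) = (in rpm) 7.688e-09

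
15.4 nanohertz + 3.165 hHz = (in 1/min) 1.899e+04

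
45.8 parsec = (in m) 1.413e+18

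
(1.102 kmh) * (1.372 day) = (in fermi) 3.629e+19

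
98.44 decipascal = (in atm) 9.715e-05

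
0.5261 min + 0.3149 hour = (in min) 19.42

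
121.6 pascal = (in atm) 0.0012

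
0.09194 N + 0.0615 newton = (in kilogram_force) 0.01565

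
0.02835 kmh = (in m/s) 0.007875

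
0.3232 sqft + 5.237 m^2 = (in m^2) 5.267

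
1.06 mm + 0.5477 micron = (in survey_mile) 6.59e-07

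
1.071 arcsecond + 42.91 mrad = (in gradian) 2.732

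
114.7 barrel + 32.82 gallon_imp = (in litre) 1.839e+04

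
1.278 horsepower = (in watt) 953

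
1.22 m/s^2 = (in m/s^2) 1.22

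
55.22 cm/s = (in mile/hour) 1.235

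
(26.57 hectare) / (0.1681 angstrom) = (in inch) 6.223e+17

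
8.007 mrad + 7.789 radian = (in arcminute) 2.68e+04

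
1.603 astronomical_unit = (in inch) 9.441e+12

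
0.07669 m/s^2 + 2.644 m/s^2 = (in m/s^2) 2.721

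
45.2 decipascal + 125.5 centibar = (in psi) 18.2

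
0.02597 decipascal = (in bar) 2.597e-08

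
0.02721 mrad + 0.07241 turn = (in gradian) 28.97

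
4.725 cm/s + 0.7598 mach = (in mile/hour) 578.8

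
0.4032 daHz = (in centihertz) 403.2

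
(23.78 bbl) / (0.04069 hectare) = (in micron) 9292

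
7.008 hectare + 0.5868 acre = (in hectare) 7.245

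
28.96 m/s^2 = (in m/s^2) 28.96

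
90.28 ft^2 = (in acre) 0.002073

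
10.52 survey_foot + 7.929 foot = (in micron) 5.623e+06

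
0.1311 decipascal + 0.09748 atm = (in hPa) 98.77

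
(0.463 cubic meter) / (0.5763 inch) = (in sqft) 340.5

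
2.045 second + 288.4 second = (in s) 290.4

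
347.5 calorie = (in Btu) 1.378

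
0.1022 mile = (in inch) 6475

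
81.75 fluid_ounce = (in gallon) 0.6387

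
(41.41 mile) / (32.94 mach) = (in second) 5.942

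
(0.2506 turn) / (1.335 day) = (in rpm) 0.0001304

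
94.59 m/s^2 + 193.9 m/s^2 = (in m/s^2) 288.5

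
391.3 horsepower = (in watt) 2.918e+05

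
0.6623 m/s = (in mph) 1.482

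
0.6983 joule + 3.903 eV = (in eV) 4.358e+18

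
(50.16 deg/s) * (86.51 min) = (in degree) 2.604e+05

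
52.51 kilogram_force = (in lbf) 115.8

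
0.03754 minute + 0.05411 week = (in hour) 9.091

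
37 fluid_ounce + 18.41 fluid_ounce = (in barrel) 0.01031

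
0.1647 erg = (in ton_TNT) 3.936e-18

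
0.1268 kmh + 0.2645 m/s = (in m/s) 0.2997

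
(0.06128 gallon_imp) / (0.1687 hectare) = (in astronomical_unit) 1.104e-18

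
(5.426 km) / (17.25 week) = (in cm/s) 0.05201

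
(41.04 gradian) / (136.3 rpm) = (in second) 0.04517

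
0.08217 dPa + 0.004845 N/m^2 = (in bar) 1.306e-07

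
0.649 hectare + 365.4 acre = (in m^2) 1.485e+06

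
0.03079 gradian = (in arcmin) 1.663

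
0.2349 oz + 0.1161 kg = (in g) 122.8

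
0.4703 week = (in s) 2.844e+05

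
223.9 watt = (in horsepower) 0.3003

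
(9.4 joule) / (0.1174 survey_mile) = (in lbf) 0.01118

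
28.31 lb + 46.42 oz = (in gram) 1.416e+04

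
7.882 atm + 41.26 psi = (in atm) 10.69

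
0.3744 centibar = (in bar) 0.003744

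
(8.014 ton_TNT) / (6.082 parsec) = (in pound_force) 4.017e-08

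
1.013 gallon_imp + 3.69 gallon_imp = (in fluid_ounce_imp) 752.5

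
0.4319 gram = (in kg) 0.0004319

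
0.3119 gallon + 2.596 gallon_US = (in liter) 11.01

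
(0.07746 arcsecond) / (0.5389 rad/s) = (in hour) 1.936e-10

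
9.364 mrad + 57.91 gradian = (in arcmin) 3159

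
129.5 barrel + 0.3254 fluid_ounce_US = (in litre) 2.059e+04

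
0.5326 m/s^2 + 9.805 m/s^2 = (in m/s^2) 10.34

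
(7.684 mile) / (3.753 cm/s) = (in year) 0.01045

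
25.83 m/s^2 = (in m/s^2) 25.83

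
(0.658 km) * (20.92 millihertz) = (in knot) 26.76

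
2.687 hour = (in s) 9673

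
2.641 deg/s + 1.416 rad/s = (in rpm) 13.96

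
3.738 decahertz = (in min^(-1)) 2243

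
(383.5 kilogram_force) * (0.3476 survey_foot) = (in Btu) 0.3777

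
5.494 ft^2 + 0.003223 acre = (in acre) 0.003349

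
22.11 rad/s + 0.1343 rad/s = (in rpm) 212.4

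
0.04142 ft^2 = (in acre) 9.509e-07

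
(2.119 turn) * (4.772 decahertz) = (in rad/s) 635.3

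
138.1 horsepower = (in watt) 1.03e+05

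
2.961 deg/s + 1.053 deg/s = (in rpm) 0.669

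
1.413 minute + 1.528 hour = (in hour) 1.552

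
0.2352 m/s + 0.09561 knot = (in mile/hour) 0.6362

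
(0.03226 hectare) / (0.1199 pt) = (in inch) 3.003e+08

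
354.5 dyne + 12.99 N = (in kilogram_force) 1.325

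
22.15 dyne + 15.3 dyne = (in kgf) 3.819e-05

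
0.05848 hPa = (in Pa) 5.848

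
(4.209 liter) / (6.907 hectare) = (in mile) 3.787e-11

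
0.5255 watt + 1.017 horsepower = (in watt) 758.9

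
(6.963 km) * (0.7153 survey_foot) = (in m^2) 1518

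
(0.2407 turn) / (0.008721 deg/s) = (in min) 165.6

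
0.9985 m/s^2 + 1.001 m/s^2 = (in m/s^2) 1.999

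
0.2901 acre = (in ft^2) 1.264e+04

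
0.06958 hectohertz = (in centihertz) 695.8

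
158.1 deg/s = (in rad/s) 2.759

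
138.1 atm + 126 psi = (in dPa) 1.486e+08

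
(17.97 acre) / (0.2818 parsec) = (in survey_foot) 2.744e-11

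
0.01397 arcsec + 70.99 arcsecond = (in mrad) 0.3442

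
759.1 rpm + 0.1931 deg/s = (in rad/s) 79.5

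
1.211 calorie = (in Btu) 0.004802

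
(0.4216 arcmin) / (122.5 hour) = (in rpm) 2.656e-09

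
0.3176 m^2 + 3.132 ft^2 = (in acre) 0.0001504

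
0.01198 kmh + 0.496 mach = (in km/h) 608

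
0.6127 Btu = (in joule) 646.4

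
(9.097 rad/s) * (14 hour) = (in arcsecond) 9.457e+10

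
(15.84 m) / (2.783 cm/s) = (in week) 0.0009411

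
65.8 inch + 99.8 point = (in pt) 4837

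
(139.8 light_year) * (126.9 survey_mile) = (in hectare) 2.701e+19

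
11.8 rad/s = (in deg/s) 676.1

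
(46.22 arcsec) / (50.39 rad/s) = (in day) 5.147e-11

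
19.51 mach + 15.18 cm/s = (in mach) 19.51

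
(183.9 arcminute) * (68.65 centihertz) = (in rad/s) 0.03672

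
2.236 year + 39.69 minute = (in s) 7.052e+07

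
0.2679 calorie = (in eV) 6.996e+18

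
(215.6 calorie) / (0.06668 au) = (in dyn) 0.009043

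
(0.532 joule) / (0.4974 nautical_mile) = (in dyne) 57.75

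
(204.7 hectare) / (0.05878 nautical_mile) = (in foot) 6.169e+04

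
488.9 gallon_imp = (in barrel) 13.98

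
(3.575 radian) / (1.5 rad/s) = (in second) 2.383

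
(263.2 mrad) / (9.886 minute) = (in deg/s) 0.02542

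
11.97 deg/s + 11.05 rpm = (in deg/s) 78.27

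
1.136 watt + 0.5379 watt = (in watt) 1.674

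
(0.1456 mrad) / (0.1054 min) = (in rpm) 0.0002199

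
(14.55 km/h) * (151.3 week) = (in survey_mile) 2.298e+05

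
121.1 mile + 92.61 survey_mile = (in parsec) 1.115e-11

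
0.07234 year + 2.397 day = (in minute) 4.147e+04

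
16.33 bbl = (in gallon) 685.9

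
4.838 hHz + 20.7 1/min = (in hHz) 4.841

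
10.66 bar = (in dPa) 1.066e+07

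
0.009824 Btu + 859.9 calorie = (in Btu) 3.42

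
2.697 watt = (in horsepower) 0.003617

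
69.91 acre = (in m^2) 2.829e+05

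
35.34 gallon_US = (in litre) 133.8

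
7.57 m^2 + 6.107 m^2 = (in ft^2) 147.2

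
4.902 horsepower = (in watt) 3655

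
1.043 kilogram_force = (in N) 10.23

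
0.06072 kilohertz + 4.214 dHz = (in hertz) 61.14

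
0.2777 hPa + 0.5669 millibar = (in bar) 0.0008446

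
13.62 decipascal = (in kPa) 0.001362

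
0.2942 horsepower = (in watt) 219.4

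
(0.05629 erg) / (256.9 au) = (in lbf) 3.293e-23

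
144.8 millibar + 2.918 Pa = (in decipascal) 1.448e+05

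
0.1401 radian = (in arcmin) 481.6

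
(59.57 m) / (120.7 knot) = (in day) 1.11e-05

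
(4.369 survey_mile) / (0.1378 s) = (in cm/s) 5.102e+06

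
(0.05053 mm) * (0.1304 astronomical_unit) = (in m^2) 9.857e+05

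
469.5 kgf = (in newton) 4604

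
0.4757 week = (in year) 0.009123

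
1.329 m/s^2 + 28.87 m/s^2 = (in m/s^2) 30.2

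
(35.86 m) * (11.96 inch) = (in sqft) 117.3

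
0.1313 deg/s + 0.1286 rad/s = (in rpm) 1.25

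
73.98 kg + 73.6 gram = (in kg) 74.05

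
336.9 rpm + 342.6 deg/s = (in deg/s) 2364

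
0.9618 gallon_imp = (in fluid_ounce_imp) 153.9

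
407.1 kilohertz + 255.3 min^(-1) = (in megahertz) 0.4071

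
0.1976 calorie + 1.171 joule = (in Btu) 0.001894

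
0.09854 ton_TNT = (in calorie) 9.854e+07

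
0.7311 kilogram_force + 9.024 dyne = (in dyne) 7.17e+05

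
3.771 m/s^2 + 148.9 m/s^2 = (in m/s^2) 152.7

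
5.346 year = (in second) 1.686e+08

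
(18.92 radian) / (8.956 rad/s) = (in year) 6.699e-08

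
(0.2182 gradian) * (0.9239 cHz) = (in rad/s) 3.167e-05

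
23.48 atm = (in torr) 1.784e+04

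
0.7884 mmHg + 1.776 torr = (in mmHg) 2.564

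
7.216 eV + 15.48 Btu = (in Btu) 15.48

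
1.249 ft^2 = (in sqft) 1.249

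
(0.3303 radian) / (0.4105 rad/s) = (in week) 1.33e-06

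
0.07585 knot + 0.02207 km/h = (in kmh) 0.1625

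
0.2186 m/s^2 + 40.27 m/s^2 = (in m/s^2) 40.49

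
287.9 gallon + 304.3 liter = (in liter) 1394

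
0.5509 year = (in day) 201.1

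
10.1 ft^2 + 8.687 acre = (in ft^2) 3.784e+05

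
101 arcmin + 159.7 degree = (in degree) 161.4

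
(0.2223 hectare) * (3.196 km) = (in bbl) 4.469e+07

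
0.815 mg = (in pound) 1.797e-06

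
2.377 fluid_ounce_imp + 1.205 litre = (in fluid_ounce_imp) 44.79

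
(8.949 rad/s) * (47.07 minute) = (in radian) 2.527e+04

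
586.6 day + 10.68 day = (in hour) 1.433e+04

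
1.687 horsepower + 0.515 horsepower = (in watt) 1642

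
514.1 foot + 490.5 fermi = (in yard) 171.4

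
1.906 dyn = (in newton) 1.906e-05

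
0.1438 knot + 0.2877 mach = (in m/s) 98.04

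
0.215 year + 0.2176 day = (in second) 6.799e+06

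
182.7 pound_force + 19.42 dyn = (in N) 812.7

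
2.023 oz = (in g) 57.35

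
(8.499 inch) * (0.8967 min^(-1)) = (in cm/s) 0.3226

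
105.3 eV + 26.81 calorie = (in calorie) 26.81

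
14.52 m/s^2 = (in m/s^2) 14.52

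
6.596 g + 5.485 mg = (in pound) 0.01455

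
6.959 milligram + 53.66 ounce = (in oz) 53.66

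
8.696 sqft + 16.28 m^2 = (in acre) 0.004223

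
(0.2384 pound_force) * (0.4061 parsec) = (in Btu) 1.26e+13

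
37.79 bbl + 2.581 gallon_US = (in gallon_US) 1590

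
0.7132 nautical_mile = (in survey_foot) 4333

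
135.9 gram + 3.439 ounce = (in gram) 233.4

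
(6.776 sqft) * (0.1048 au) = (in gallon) 2.607e+12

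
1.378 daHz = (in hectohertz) 0.1378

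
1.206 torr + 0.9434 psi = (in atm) 0.06578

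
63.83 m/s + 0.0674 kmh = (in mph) 142.8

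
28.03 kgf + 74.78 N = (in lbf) 78.61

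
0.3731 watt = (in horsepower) 0.0005003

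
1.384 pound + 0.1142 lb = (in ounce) 23.97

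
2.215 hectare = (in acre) 5.473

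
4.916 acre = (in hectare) 1.989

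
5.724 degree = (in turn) 0.0159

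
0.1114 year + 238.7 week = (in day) 1712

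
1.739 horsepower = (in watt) 1297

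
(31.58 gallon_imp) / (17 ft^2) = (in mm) 90.9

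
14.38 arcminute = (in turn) 0.0006657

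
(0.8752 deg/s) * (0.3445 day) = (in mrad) 4.547e+05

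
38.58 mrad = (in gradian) 2.456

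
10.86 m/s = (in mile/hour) 24.29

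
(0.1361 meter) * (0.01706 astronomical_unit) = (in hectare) 3.473e+04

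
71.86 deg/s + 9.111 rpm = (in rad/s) 2.208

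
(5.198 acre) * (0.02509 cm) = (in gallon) 1394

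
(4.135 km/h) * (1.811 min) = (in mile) 0.07755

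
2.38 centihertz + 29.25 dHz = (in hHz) 0.02949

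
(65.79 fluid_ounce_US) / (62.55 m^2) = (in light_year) 3.288e-21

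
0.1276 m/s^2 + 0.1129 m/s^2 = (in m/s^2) 0.2405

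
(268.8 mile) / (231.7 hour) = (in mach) 0.001523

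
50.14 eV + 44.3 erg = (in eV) 2.765e+13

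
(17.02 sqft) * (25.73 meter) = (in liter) 4.068e+04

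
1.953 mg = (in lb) 4.306e-06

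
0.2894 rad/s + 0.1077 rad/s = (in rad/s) 0.3971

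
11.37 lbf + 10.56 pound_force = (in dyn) 9.755e+06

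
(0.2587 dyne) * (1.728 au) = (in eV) 4.174e+24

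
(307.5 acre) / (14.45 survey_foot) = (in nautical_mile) 152.6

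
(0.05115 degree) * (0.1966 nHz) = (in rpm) 1.676e-12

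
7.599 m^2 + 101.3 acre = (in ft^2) 4.413e+06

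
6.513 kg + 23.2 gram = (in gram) 6536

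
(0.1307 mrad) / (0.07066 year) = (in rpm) 5.601e-10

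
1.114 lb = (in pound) 1.114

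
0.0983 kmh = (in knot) 0.05308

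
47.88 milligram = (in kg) 4.788e-05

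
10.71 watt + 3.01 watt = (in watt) 13.72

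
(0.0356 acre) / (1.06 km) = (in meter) 0.1359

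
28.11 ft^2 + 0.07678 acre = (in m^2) 313.3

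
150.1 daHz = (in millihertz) 1.501e+06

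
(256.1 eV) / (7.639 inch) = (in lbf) 4.754e-17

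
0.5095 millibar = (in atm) 0.0005028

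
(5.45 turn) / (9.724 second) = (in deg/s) 201.8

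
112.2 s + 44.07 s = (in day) 0.001809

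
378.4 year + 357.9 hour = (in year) 378.4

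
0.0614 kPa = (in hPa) 0.614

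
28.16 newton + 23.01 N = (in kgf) 5.218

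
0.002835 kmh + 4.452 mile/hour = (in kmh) 7.168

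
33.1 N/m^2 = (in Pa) 33.1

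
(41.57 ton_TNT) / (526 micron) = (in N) 3.307e+14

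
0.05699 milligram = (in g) 5.699e-05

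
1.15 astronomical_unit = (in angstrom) 1.72e+21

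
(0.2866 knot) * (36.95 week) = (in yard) 3.603e+06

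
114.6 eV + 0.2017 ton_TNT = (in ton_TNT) 0.2017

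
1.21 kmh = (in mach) 0.0009871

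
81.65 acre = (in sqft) 3.557e+06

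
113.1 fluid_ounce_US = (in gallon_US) 0.8836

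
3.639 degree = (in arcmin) 218.3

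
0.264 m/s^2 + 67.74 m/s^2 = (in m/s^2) 68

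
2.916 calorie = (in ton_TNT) 2.916e-09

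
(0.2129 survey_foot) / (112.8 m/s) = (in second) 0.0005753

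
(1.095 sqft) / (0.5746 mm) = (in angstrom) 1.77e+12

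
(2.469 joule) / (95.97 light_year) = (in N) 2.719e-18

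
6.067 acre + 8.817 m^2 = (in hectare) 2.456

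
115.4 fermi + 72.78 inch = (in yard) 2.022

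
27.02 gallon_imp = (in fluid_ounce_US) 4154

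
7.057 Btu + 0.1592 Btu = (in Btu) 7.216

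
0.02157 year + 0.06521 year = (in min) 4.561e+04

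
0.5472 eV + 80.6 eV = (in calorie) 3.107e-18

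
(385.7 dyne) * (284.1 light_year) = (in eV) 6.47e+34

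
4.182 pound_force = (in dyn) 1.86e+06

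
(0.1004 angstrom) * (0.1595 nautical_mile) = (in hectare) 2.966e-13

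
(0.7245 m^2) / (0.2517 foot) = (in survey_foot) 30.98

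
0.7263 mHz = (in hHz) 7.263e-06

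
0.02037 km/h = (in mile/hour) 0.01266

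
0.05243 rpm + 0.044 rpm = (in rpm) 0.09643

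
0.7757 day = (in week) 0.1108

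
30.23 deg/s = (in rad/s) 0.5276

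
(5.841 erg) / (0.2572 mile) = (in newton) 1.411e-09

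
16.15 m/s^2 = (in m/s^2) 16.15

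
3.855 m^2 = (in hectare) 0.0003855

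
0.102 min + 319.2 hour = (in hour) 319.2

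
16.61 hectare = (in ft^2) 1.788e+06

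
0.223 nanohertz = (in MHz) 2.23e-16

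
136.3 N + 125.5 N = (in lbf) 58.85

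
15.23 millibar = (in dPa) 1.523e+04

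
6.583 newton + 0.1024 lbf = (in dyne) 7.038e+05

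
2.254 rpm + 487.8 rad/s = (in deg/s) 2.796e+04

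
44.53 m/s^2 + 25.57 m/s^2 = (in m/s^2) 70.1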